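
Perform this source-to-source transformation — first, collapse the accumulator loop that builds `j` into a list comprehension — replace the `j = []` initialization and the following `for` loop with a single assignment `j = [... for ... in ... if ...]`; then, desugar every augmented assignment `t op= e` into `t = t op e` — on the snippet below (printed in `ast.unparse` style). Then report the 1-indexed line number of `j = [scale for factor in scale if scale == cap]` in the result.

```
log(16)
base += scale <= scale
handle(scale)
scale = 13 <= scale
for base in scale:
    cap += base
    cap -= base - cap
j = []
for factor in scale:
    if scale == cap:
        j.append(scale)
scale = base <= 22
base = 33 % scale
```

Transformed code:
log(16)
base = base + (scale <= scale)
handle(scale)
scale = 13 <= scale
for base in scale:
    cap = cap + base
    cap = cap - (base - cap)
j = [scale for factor in scale if scale == cap]
scale = base <= 22
base = 33 % scale

8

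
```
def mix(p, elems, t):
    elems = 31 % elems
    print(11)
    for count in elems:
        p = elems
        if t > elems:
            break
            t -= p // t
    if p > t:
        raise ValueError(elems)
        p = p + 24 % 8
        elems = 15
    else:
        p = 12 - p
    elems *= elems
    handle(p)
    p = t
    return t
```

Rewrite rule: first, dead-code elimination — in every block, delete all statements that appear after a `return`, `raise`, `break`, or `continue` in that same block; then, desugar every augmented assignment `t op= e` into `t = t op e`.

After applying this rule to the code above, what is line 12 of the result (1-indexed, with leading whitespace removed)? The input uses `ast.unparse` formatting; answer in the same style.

Transformed code:
def mix(p, elems, t):
    elems = 31 % elems
    print(11)
    for count in elems:
        p = elems
        if t > elems:
            break
    if p > t:
        raise ValueError(elems)
    else:
        p = 12 - p
    elems = elems * elems
    handle(p)
    p = t
    return t

elems = elems * elems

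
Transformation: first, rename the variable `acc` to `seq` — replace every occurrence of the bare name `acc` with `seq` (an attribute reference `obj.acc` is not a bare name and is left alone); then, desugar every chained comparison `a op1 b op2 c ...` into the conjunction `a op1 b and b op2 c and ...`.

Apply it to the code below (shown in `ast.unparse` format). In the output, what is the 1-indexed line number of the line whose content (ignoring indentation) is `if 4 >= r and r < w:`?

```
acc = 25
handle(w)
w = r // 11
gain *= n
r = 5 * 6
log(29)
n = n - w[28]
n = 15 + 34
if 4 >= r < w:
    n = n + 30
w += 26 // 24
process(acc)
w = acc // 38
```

Transformed code:
seq = 25
handle(w)
w = r // 11
gain *= n
r = 5 * 6
log(29)
n = n - w[28]
n = 15 + 34
if 4 >= r and r < w:
    n = n + 30
w += 26 // 24
process(seq)
w = seq // 38

9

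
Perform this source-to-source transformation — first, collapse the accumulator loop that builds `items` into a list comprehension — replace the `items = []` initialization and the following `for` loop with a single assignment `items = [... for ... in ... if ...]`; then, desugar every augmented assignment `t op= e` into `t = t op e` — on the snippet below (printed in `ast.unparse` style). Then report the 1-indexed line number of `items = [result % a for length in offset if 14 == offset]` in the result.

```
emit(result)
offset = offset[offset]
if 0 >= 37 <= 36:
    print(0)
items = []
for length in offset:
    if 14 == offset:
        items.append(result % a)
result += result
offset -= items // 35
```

5

Transformed code:
emit(result)
offset = offset[offset]
if 0 >= 37 <= 36:
    print(0)
items = [result % a for length in offset if 14 == offset]
result = result + result
offset = offset - items // 35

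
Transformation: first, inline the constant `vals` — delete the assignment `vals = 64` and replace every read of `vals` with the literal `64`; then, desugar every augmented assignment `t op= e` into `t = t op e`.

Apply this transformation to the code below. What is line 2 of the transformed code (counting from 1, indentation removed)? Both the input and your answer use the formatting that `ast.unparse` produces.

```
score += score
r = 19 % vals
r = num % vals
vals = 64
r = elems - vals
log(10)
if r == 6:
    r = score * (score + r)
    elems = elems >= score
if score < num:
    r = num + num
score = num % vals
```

Transformed code:
score = score + score
r = 19 % 64
r = num % 64
r = elems - 64
log(10)
if r == 6:
    r = score * (score + r)
    elems = elems >= score
if score < num:
    r = num + num
score = num % 64

r = 19 % 64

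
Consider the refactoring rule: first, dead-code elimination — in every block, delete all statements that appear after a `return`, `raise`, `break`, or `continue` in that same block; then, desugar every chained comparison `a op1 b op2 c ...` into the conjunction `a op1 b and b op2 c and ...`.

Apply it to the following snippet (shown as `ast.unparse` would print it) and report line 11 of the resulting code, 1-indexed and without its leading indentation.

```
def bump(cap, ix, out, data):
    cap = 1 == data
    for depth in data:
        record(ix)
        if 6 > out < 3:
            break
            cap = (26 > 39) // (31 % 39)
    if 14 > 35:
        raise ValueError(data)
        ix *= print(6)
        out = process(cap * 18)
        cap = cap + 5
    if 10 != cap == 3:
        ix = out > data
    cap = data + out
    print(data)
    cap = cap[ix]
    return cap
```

Transformed code:
def bump(cap, ix, out, data):
    cap = 1 == data
    for depth in data:
        record(ix)
        if 6 > out and out < 3:
            break
    if 14 > 35:
        raise ValueError(data)
    if 10 != cap and cap == 3:
        ix = out > data
    cap = data + out
    print(data)
    cap = cap[ix]
    return cap

cap = data + out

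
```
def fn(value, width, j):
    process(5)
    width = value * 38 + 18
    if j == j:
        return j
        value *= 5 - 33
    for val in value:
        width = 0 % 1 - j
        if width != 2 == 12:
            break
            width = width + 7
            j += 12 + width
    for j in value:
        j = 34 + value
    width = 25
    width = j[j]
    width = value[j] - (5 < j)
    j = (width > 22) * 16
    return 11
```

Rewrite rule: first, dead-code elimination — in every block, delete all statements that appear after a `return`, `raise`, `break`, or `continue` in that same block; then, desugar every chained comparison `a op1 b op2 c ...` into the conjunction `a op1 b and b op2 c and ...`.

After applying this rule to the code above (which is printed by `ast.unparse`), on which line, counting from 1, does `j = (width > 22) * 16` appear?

15

Transformed code:
def fn(value, width, j):
    process(5)
    width = value * 38 + 18
    if j == j:
        return j
    for val in value:
        width = 0 % 1 - j
        if width != 2 and 2 == 12:
            break
    for j in value:
        j = 34 + value
    width = 25
    width = j[j]
    width = value[j] - (5 < j)
    j = (width > 22) * 16
    return 11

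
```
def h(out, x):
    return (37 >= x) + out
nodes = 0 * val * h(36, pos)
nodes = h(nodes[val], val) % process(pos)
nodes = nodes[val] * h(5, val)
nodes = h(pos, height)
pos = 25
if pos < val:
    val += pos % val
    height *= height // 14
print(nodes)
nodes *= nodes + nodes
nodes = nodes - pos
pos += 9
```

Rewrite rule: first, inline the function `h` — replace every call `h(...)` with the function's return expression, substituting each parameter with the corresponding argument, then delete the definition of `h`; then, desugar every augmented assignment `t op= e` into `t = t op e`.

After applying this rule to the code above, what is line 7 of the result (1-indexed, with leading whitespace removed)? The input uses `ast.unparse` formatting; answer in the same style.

val = val + pos % val

Transformed code:
nodes = 0 * val * ((37 >= pos) + 36)
nodes = ((37 >= val) + nodes[val]) % process(pos)
nodes = nodes[val] * ((37 >= val) + 5)
nodes = (37 >= height) + pos
pos = 25
if pos < val:
    val = val + pos % val
    height = height * (height // 14)
print(nodes)
nodes = nodes * (nodes + nodes)
nodes = nodes - pos
pos = pos + 9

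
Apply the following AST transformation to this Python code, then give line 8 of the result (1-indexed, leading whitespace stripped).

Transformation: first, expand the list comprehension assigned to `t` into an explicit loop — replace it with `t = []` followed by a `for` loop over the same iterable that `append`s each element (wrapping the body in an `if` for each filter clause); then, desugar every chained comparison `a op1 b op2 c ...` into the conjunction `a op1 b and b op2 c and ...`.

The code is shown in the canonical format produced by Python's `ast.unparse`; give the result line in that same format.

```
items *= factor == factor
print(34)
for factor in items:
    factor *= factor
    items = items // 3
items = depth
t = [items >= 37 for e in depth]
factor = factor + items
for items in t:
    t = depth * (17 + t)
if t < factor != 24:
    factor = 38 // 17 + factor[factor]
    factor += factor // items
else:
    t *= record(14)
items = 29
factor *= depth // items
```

Transformed code:
items *= factor == factor
print(34)
for factor in items:
    factor *= factor
    items = items // 3
items = depth
t = []
for e in depth:
    t.append(items >= 37)
factor = factor + items
for items in t:
    t = depth * (17 + t)
if t < factor and factor != 24:
    factor = 38 // 17 + factor[factor]
    factor += factor // items
else:
    t *= record(14)
items = 29
factor *= depth // items

for e in depth:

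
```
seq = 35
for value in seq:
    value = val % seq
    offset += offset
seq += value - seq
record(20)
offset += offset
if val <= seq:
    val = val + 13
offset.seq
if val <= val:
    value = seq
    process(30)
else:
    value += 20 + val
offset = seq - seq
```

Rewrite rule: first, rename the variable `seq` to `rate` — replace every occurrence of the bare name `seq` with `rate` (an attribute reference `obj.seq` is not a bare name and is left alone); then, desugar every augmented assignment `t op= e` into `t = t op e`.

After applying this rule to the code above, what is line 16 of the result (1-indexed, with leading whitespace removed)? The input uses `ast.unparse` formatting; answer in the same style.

Transformed code:
rate = 35
for value in rate:
    value = val % rate
    offset = offset + offset
rate = rate + (value - rate)
record(20)
offset = offset + offset
if val <= rate:
    val = val + 13
offset.seq
if val <= val:
    value = rate
    process(30)
else:
    value = value + (20 + val)
offset = rate - rate

offset = rate - rate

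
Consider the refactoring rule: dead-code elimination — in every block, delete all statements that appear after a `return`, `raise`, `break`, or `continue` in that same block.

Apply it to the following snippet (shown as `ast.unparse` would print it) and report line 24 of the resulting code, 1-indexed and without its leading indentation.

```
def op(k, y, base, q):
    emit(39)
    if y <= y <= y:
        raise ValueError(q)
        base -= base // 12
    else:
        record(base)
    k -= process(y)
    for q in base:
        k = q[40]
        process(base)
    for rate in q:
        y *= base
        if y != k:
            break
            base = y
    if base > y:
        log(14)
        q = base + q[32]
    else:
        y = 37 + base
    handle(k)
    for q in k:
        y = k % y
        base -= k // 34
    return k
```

Transformed code:
def op(k, y, base, q):
    emit(39)
    if y <= y <= y:
        raise ValueError(q)
    else:
        record(base)
    k -= process(y)
    for q in base:
        k = q[40]
        process(base)
    for rate in q:
        y *= base
        if y != k:
            break
    if base > y:
        log(14)
        q = base + q[32]
    else:
        y = 37 + base
    handle(k)
    for q in k:
        y = k % y
        base -= k // 34
    return k

return k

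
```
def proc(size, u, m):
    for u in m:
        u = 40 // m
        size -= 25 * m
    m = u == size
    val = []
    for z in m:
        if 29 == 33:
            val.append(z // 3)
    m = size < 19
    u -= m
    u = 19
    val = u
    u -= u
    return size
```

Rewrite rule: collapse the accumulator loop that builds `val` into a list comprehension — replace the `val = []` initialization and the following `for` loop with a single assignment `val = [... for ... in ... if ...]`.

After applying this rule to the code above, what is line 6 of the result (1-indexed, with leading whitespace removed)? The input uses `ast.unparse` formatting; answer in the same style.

val = [z // 3 for z in m if 29 == 33]

Transformed code:
def proc(size, u, m):
    for u in m:
        u = 40 // m
        size -= 25 * m
    m = u == size
    val = [z // 3 for z in m if 29 == 33]
    m = size < 19
    u -= m
    u = 19
    val = u
    u -= u
    return size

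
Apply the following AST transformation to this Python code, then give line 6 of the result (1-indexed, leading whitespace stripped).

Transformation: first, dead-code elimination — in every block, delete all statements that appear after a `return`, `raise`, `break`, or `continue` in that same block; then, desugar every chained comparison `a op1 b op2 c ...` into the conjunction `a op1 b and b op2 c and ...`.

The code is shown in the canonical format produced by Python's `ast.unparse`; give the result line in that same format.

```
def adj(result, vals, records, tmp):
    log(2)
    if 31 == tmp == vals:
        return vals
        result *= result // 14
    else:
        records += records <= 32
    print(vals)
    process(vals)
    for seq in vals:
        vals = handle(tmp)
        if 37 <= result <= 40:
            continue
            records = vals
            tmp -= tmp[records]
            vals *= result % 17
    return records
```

records += records <= 32

Transformed code:
def adj(result, vals, records, tmp):
    log(2)
    if 31 == tmp and tmp == vals:
        return vals
    else:
        records += records <= 32
    print(vals)
    process(vals)
    for seq in vals:
        vals = handle(tmp)
        if 37 <= result and result <= 40:
            continue
    return records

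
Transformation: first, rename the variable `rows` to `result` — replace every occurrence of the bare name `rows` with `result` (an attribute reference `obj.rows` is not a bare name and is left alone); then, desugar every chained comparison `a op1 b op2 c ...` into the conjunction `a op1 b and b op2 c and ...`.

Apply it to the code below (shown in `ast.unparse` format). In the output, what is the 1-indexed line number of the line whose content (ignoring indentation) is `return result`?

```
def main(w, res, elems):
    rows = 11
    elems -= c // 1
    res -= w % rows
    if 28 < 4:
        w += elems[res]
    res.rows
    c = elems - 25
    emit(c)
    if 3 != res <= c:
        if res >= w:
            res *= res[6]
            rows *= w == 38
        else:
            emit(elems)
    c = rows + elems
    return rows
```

Transformed code:
def main(w, res, elems):
    result = 11
    elems -= c // 1
    res -= w % result
    if 28 < 4:
        w += elems[res]
    res.rows
    c = elems - 25
    emit(c)
    if 3 != res and res <= c:
        if res >= w:
            res *= res[6]
            result *= w == 38
        else:
            emit(elems)
    c = result + elems
    return result

17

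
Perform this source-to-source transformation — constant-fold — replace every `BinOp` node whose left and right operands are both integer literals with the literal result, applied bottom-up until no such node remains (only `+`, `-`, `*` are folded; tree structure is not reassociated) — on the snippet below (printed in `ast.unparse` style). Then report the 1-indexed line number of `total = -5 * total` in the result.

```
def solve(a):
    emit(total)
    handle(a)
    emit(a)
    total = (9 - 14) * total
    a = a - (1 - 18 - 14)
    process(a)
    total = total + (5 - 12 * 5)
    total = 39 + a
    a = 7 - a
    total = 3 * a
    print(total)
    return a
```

Transformed code:
def solve(a):
    emit(total)
    handle(a)
    emit(a)
    total = -5 * total
    a = a - -31
    process(a)
    total = total + -55
    total = 39 + a
    a = 7 - a
    total = 3 * a
    print(total)
    return a

5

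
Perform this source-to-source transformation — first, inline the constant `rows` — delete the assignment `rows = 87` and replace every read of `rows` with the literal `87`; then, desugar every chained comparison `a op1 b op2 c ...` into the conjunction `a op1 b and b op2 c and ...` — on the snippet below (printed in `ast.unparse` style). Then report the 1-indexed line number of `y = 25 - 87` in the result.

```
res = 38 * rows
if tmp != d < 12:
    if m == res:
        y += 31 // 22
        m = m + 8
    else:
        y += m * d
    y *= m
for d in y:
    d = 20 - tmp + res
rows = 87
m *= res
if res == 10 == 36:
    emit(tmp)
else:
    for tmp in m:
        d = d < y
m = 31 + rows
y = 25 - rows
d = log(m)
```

Transformed code:
res = 38 * 87
if tmp != d and d < 12:
    if m == res:
        y += 31 // 22
        m = m + 8
    else:
        y += m * d
    y *= m
for d in y:
    d = 20 - tmp + res
m *= res
if res == 10 and 10 == 36:
    emit(tmp)
else:
    for tmp in m:
        d = d < y
m = 31 + 87
y = 25 - 87
d = log(m)

18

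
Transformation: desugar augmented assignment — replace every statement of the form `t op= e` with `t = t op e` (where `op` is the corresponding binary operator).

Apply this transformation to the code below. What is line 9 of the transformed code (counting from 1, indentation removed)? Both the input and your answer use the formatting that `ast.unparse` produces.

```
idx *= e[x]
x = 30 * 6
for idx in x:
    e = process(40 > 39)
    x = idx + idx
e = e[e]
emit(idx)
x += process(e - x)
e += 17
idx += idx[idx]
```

Transformed code:
idx = idx * e[x]
x = 30 * 6
for idx in x:
    e = process(40 > 39)
    x = idx + idx
e = e[e]
emit(idx)
x = x + process(e - x)
e = e + 17
idx = idx + idx[idx]

e = e + 17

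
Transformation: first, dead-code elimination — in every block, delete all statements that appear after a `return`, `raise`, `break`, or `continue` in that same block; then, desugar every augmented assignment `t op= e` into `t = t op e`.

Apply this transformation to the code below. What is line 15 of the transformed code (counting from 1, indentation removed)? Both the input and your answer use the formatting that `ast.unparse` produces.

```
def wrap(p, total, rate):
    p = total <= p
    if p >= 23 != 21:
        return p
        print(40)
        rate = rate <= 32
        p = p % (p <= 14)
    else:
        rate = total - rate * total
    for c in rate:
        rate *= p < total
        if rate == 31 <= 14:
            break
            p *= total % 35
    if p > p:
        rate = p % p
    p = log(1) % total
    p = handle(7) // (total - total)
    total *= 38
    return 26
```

total = total * 38

Transformed code:
def wrap(p, total, rate):
    p = total <= p
    if p >= 23 != 21:
        return p
    else:
        rate = total - rate * total
    for c in rate:
        rate = rate * (p < total)
        if rate == 31 <= 14:
            break
    if p > p:
        rate = p % p
    p = log(1) % total
    p = handle(7) // (total - total)
    total = total * 38
    return 26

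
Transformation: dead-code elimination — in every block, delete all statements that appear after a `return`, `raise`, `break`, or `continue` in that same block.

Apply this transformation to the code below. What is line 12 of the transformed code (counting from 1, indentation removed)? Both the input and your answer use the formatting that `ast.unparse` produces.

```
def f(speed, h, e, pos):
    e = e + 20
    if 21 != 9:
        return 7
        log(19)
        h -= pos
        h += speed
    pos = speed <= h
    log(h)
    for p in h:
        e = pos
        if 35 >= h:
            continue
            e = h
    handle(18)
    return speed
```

return speed

Transformed code:
def f(speed, h, e, pos):
    e = e + 20
    if 21 != 9:
        return 7
    pos = speed <= h
    log(h)
    for p in h:
        e = pos
        if 35 >= h:
            continue
    handle(18)
    return speed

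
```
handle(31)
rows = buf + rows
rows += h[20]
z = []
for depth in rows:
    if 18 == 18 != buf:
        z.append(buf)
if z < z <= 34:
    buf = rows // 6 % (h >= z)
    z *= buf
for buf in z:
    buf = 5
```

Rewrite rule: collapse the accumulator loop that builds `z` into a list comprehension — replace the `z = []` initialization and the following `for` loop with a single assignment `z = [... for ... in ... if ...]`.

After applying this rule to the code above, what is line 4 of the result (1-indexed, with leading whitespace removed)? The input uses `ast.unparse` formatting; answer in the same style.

Transformed code:
handle(31)
rows = buf + rows
rows += h[20]
z = [buf for depth in rows if 18 == 18 != buf]
if z < z <= 34:
    buf = rows // 6 % (h >= z)
    z *= buf
for buf in z:
    buf = 5

z = [buf for depth in rows if 18 == 18 != buf]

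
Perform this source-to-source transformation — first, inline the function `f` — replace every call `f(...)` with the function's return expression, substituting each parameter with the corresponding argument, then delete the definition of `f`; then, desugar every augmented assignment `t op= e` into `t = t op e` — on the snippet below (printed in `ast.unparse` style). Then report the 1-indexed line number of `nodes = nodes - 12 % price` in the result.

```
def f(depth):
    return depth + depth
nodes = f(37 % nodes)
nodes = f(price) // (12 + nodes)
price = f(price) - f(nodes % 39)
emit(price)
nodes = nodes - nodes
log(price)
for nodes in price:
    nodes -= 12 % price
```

8

Transformed code:
nodes = 37 % nodes + 37 % nodes
nodes = (price + price) // (12 + nodes)
price = price + price - (nodes % 39 + nodes % 39)
emit(price)
nodes = nodes - nodes
log(price)
for nodes in price:
    nodes = nodes - 12 % price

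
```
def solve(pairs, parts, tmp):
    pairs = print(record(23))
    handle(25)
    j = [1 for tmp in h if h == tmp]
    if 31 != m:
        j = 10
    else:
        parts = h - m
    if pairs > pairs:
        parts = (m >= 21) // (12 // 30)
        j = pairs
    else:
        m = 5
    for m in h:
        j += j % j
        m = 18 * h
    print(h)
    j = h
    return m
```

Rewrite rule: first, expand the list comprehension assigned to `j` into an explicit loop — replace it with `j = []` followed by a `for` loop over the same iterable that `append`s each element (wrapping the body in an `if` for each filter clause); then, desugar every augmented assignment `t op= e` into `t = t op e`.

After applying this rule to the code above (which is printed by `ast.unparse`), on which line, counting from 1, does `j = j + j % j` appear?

Transformed code:
def solve(pairs, parts, tmp):
    pairs = print(record(23))
    handle(25)
    j = []
    for tmp in h:
        if h == tmp:
            j.append(1)
    if 31 != m:
        j = 10
    else:
        parts = h - m
    if pairs > pairs:
        parts = (m >= 21) // (12 // 30)
        j = pairs
    else:
        m = 5
    for m in h:
        j = j + j % j
        m = 18 * h
    print(h)
    j = h
    return m

18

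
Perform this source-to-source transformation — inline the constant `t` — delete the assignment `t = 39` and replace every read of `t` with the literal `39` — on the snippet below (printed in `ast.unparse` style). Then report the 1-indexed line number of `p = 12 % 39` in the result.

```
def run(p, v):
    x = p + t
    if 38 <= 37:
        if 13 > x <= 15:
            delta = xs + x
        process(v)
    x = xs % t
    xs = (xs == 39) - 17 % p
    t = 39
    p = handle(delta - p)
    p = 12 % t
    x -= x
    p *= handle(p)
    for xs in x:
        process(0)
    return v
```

10

Transformed code:
def run(p, v):
    x = p + 39
    if 38 <= 37:
        if 13 > x <= 15:
            delta = xs + x
        process(v)
    x = xs % 39
    xs = (xs == 39) - 17 % p
    p = handle(delta - p)
    p = 12 % 39
    x -= x
    p *= handle(p)
    for xs in x:
        process(0)
    return v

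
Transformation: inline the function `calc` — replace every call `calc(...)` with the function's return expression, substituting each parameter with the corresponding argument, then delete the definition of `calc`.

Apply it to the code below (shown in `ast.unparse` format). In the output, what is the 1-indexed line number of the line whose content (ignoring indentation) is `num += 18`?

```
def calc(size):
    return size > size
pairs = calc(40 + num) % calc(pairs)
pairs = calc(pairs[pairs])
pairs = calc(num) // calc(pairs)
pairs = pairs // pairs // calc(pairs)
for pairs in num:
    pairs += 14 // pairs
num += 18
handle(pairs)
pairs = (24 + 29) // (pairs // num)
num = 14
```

7

Transformed code:
pairs = (40 + num > 40 + num) % (pairs > pairs)
pairs = pairs[pairs] > pairs[pairs]
pairs = (num > num) // (pairs > pairs)
pairs = pairs // pairs // (pairs > pairs)
for pairs in num:
    pairs += 14 // pairs
num += 18
handle(pairs)
pairs = (24 + 29) // (pairs // num)
num = 14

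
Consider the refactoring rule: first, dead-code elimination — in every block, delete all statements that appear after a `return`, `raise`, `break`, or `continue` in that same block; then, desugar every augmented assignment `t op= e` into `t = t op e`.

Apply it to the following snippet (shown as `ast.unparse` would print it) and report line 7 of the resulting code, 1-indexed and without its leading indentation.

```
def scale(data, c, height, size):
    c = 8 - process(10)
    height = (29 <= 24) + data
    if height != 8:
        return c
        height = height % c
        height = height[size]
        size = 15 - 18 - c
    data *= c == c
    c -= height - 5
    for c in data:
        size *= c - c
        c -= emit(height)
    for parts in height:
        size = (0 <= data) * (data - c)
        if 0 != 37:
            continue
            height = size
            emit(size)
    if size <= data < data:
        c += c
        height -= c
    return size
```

Transformed code:
def scale(data, c, height, size):
    c = 8 - process(10)
    height = (29 <= 24) + data
    if height != 8:
        return c
    data = data * (c == c)
    c = c - (height - 5)
    for c in data:
        size = size * (c - c)
        c = c - emit(height)
    for parts in height:
        size = (0 <= data) * (data - c)
        if 0 != 37:
            continue
    if size <= data < data:
        c = c + c
        height = height - c
    return size

c = c - (height - 5)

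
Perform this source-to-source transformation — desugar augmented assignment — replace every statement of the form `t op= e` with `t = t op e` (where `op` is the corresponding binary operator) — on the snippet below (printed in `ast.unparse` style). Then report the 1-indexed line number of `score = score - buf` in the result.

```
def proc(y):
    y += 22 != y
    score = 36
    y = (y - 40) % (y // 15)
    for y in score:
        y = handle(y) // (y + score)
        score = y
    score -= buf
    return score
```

8

Transformed code:
def proc(y):
    y = y + (22 != y)
    score = 36
    y = (y - 40) % (y // 15)
    for y in score:
        y = handle(y) // (y + score)
        score = y
    score = score - buf
    return score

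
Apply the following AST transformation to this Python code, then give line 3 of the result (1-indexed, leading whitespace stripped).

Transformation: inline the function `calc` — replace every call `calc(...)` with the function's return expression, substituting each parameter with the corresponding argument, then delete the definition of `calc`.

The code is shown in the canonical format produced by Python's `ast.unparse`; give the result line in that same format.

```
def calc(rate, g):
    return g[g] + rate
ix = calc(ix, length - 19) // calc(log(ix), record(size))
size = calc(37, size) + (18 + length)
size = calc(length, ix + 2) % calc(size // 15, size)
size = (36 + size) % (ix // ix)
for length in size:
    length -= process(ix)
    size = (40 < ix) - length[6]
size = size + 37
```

Transformed code:
ix = ((length - 19)[length - 19] + ix) // (record(size)[record(size)] + log(ix))
size = size[size] + 37 + (18 + length)
size = ((ix + 2)[ix + 2] + length) % (size[size] + size // 15)
size = (36 + size) % (ix // ix)
for length in size:
    length -= process(ix)
    size = (40 < ix) - length[6]
size = size + 37

size = ((ix + 2)[ix + 2] + length) % (size[size] + size // 15)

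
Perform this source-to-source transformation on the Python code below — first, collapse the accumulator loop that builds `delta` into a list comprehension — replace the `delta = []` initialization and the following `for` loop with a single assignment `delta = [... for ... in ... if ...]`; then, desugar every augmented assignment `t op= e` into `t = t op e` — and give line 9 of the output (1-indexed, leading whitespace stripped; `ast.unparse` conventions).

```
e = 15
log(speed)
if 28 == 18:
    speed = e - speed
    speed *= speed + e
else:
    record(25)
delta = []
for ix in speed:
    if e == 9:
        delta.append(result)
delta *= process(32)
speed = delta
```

Transformed code:
e = 15
log(speed)
if 28 == 18:
    speed = e - speed
    speed = speed * (speed + e)
else:
    record(25)
delta = [result for ix in speed if e == 9]
delta = delta * process(32)
speed = delta

delta = delta * process(32)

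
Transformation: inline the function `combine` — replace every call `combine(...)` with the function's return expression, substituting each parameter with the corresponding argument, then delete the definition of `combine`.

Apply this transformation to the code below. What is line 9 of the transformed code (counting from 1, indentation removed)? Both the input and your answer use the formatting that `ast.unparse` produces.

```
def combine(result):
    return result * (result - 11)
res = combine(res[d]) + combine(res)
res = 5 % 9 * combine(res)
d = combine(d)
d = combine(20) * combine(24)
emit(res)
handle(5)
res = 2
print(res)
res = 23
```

res = 23

Transformed code:
res = res[d] * (res[d] - 11) + res * (res - 11)
res = 5 % 9 * (res * (res - 11))
d = d * (d - 11)
d = 20 * (20 - 11) * (24 * (24 - 11))
emit(res)
handle(5)
res = 2
print(res)
res = 23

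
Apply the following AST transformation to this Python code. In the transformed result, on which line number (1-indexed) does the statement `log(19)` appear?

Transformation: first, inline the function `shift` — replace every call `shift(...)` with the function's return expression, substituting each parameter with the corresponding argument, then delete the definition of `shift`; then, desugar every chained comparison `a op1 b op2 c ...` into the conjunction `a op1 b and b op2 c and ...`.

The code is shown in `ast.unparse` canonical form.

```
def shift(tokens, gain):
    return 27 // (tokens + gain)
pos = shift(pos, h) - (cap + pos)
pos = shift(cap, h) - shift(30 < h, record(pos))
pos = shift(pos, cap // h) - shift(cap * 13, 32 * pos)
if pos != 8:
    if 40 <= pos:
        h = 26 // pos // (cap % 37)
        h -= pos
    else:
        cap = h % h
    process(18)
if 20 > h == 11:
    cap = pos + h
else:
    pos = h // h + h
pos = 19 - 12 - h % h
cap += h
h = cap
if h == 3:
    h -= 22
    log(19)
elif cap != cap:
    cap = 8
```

20

Transformed code:
pos = 27 // (pos + h) - (cap + pos)
pos = 27 // (cap + h) - 27 // ((30 < h) + record(pos))
pos = 27 // (pos + cap // h) - 27 // (cap * 13 + 32 * pos)
if pos != 8:
    if 40 <= pos:
        h = 26 // pos // (cap % 37)
        h -= pos
    else:
        cap = h % h
    process(18)
if 20 > h and h == 11:
    cap = pos + h
else:
    pos = h // h + h
pos = 19 - 12 - h % h
cap += h
h = cap
if h == 3:
    h -= 22
    log(19)
elif cap != cap:
    cap = 8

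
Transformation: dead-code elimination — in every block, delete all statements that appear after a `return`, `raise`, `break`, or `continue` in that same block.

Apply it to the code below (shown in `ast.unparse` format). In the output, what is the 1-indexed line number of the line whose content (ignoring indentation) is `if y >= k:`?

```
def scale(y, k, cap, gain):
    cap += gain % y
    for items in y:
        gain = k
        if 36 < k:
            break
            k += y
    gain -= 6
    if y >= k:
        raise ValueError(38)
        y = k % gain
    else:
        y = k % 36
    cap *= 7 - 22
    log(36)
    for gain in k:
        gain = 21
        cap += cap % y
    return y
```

Transformed code:
def scale(y, k, cap, gain):
    cap += gain % y
    for items in y:
        gain = k
        if 36 < k:
            break
    gain -= 6
    if y >= k:
        raise ValueError(38)
    else:
        y = k % 36
    cap *= 7 - 22
    log(36)
    for gain in k:
        gain = 21
        cap += cap % y
    return y

8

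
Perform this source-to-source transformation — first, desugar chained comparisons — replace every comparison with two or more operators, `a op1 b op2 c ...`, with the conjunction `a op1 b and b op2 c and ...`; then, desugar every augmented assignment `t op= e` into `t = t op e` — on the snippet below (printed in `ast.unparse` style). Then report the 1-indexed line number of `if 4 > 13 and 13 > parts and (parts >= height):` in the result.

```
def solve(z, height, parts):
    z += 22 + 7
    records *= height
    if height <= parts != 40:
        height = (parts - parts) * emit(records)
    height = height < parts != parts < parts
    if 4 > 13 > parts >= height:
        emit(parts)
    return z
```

7

Transformed code:
def solve(z, height, parts):
    z = z + (22 + 7)
    records = records * height
    if height <= parts and parts != 40:
        height = (parts - parts) * emit(records)
    height = height < parts and parts != parts and (parts < parts)
    if 4 > 13 and 13 > parts and (parts >= height):
        emit(parts)
    return z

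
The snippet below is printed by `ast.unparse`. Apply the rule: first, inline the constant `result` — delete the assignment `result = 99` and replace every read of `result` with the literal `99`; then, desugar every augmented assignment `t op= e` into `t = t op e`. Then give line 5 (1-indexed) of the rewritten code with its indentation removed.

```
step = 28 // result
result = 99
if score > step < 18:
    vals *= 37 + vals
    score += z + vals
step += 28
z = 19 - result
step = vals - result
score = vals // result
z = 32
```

Transformed code:
step = 28 // 99
if score > step < 18:
    vals = vals * (37 + vals)
    score = score + (z + vals)
step = step + 28
z = 19 - 99
step = vals - 99
score = vals // 99
z = 32

step = step + 28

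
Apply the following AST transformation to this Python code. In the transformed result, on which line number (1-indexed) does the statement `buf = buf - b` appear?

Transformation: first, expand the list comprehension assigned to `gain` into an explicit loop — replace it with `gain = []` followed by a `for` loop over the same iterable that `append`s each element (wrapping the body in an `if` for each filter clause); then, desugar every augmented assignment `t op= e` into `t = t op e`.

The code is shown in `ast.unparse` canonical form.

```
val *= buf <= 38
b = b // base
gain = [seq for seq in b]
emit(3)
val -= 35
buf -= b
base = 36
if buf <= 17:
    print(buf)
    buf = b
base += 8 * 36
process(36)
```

8

Transformed code:
val = val * (buf <= 38)
b = b // base
gain = []
for seq in b:
    gain.append(seq)
emit(3)
val = val - 35
buf = buf - b
base = 36
if buf <= 17:
    print(buf)
    buf = b
base = base + 8 * 36
process(36)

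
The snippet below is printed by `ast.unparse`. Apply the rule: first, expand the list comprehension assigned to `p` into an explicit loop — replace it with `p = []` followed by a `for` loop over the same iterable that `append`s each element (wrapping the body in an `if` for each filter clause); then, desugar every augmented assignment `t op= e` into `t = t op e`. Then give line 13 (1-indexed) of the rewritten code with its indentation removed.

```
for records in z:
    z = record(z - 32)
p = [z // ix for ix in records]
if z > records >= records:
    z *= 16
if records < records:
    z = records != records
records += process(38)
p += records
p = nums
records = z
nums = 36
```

records = z

Transformed code:
for records in z:
    z = record(z - 32)
p = []
for ix in records:
    p.append(z // ix)
if z > records >= records:
    z = z * 16
if records < records:
    z = records != records
records = records + process(38)
p = p + records
p = nums
records = z
nums = 36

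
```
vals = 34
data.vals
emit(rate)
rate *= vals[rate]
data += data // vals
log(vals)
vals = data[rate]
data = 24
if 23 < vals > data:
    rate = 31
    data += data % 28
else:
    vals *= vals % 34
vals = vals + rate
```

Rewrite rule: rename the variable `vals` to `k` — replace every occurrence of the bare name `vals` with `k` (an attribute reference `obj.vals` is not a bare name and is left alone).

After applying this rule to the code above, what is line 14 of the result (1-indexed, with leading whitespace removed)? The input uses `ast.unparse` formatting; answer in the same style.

Transformed code:
k = 34
data.vals
emit(rate)
rate *= k[rate]
data += data // k
log(k)
k = data[rate]
data = 24
if 23 < k > data:
    rate = 31
    data += data % 28
else:
    k *= k % 34
k = k + rate

k = k + rate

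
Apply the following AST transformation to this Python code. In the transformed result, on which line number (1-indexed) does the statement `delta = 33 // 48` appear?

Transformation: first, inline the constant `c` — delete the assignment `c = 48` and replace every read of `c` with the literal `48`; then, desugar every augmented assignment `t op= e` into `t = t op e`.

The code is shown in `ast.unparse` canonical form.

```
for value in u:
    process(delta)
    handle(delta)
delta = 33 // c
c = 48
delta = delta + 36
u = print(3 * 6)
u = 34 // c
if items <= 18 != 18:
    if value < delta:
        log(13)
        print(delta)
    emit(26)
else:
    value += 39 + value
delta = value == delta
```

4

Transformed code:
for value in u:
    process(delta)
    handle(delta)
delta = 33 // 48
delta = delta + 36
u = print(3 * 6)
u = 34 // 48
if items <= 18 != 18:
    if value < delta:
        log(13)
        print(delta)
    emit(26)
else:
    value = value + (39 + value)
delta = value == delta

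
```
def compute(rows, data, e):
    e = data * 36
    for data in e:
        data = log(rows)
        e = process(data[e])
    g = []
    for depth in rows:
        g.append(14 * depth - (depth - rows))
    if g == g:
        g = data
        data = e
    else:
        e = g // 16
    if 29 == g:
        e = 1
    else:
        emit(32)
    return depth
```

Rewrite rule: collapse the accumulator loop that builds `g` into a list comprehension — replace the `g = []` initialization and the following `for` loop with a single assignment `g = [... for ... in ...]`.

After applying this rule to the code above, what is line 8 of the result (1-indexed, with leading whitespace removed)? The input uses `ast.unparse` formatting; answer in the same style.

g = data

Transformed code:
def compute(rows, data, e):
    e = data * 36
    for data in e:
        data = log(rows)
        e = process(data[e])
    g = [14 * depth - (depth - rows) for depth in rows]
    if g == g:
        g = data
        data = e
    else:
        e = g // 16
    if 29 == g:
        e = 1
    else:
        emit(32)
    return depth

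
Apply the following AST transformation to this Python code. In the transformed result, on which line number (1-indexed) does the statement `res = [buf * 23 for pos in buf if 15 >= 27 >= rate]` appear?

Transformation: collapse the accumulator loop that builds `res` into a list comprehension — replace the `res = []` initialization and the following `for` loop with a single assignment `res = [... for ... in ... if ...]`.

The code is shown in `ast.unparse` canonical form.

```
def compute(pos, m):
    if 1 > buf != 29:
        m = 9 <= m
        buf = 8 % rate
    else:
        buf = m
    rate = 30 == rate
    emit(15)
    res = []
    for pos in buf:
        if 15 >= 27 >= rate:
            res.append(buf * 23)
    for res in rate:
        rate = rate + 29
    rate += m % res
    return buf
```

Transformed code:
def compute(pos, m):
    if 1 > buf != 29:
        m = 9 <= m
        buf = 8 % rate
    else:
        buf = m
    rate = 30 == rate
    emit(15)
    res = [buf * 23 for pos in buf if 15 >= 27 >= rate]
    for res in rate:
        rate = rate + 29
    rate += m % res
    return buf

9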